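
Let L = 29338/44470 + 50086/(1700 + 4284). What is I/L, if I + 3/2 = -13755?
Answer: -305060108760/200240251 ≈ -1523.5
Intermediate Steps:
I = -27513/2 (I = -3/2 - 13755 = -27513/2 ≈ -13757.)
L = 600720753/66527120 (L = 29338*(1/44470) + 50086/5984 = 14669/22235 + 50086*(1/5984) = 14669/22235 + 25043/2992 = 600720753/66527120 ≈ 9.0297)
I/L = -27513/(2*600720753/66527120) = -27513/2*66527120/600720753 = -305060108760/200240251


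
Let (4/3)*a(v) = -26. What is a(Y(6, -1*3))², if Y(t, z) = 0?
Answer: 1521/4 ≈ 380.25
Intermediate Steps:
a(v) = -39/2 (a(v) = (¾)*(-26) = -39/2)
a(Y(6, -1*3))² = (-39/2)² = 1521/4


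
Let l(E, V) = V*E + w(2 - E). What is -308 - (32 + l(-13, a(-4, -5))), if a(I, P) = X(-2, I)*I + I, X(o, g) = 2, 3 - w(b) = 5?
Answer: -494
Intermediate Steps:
w(b) = -2 (w(b) = 3 - 1*5 = 3 - 5 = -2)
a(I, P) = 3*I (a(I, P) = 2*I + I = 3*I)
l(E, V) = -2 + E*V (l(E, V) = V*E - 2 = E*V - 2 = -2 + E*V)
-308 - (32 + l(-13, a(-4, -5))) = -308 - (32 + (-2 - 39*(-4))) = -308 - (32 + (-2 - 13*(-12))) = -308 - (32 + (-2 + 156)) = -308 - (32 + 154) = -308 - 1*186 = -308 - 186 = -494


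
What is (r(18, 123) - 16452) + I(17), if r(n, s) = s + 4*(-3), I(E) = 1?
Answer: -16340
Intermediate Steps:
r(n, s) = -12 + s (r(n, s) = s - 12 = -12 + s)
(r(18, 123) - 16452) + I(17) = ((-12 + 123) - 16452) + 1 = (111 - 16452) + 1 = -16341 + 1 = -16340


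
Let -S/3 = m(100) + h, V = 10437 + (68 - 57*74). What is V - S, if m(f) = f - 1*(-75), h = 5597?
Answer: 23603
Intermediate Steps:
m(f) = 75 + f (m(f) = f + 75 = 75 + f)
V = 6287 (V = 10437 + (68 - 4218) = 10437 - 4150 = 6287)
S = -17316 (S = -3*((75 + 100) + 5597) = -3*(175 + 5597) = -3*5772 = -17316)
V - S = 6287 - 1*(-17316) = 6287 + 17316 = 23603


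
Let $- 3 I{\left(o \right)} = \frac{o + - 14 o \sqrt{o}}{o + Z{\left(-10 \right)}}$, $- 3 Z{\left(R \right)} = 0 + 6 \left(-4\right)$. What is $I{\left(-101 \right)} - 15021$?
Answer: $- \frac{4190960}{279} + \frac{1414 i \sqrt{101}}{279} \approx -15021.0 + 50.934 i$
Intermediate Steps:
$Z{\left(R \right)} = 8$ ($Z{\left(R \right)} = - \frac{0 + 6 \left(-4\right)}{3} = - \frac{0 - 24}{3} = \left(- \frac{1}{3}\right) \left(-24\right) = 8$)
$I{\left(o \right)} = - \frac{o - 14 o^{\frac{3}{2}}}{3 \left(8 + o\right)}$ ($I{\left(o \right)} = - \frac{\left(o + - 14 o \sqrt{o}\right) \frac{1}{o + 8}}{3} = - \frac{\left(o - 14 o^{\frac{3}{2}}\right) \frac{1}{8 + o}}{3} = - \frac{\frac{1}{8 + o} \left(o - 14 o^{\frac{3}{2}}\right)}{3} = - \frac{o - 14 o^{\frac{3}{2}}}{3 \left(8 + o\right)}$)
$I{\left(-101 \right)} - 15021 = \frac{\left(-1\right) \left(-101\right) + 14 \left(-101\right)^{\frac{3}{2}}}{3 \left(8 - 101\right)} - 15021 = \frac{101 + 14 \left(- 101 i \sqrt{101}\right)}{3 \left(-93\right)} - 15021 = \frac{1}{3} \left(- \frac{1}{93}\right) \left(101 - 1414 i \sqrt{101}\right) - 15021 = \left(- \frac{101}{279} + \frac{1414 i \sqrt{101}}{279}\right) - 15021 = - \frac{4190960}{279} + \frac{1414 i \sqrt{101}}{279}$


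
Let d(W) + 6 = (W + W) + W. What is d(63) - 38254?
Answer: -38071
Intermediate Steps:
d(W) = -6 + 3*W (d(W) = -6 + ((W + W) + W) = -6 + (2*W + W) = -6 + 3*W)
d(63) - 38254 = (-6 + 3*63) - 38254 = (-6 + 189) - 38254 = 183 - 38254 = -38071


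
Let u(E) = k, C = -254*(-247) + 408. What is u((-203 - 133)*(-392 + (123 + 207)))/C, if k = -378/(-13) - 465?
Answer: -5667/820898 ≈ -0.0069034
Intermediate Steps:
k = -5667/13 (k = -378*(-1/13) - 465 = 378/13 - 465 = -5667/13 ≈ -435.92)
C = 63146 (C = 62738 + 408 = 63146)
u(E) = -5667/13
u((-203 - 133)*(-392 + (123 + 207)))/C = -5667/13/63146 = -5667/13*1/63146 = -5667/820898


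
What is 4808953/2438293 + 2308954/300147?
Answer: 7073299191613/731846329071 ≈ 9.6650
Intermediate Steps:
4808953/2438293 + 2308954/300147 = 7073299191613/731846329071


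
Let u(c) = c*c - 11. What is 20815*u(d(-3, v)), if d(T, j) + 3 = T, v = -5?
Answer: 520375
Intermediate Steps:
d(T, j) = -3 + T
u(c) = -11 + c**2 (u(c) = c**2 - 11 = -11 + c**2)
20815*u(d(-3, v)) = 20815*(-11 + (-3 - 3)**2) = 20815*(-11 + (-6)**2) = 20815*(-11 + 36) = 20815*25 = 520375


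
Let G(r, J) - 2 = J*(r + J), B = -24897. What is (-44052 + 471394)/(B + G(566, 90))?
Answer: 427342/34145 ≈ 12.516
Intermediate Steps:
G(r, J) = 2 + J*(J + r) (G(r, J) = 2 + J*(r + J) = 2 + J*(J + r))
(-44052 + 471394)/(B + G(566, 90)) = (-44052 + 471394)/(-24897 + (2 + 90**2 + 90*566)) = 427342/(-24897 + (2 + 8100 + 50940)) = 427342/(-24897 + 59042) = 427342/34145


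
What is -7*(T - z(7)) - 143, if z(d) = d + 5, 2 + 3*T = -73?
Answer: 116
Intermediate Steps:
T = -25 (T = -⅔ + (⅓)*(-73) = -⅔ - 73/3 = -25)
z(d) = 5 + d
-7*(T - z(7)) - 143 = -7*(-25 - (5 + 7)) - 143 = -7*(-25 - 1*12) - 143 = -7*(-25 - 12) - 143 = -7*(-37) - 143 = 259 - 143 = 116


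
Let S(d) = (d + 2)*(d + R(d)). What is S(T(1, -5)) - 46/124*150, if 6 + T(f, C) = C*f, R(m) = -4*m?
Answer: -10932/31 ≈ -352.65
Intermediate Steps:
T(f, C) = -6 + C*f
S(d) = -3*d*(2 + d) (S(d) = (d + 2)*(d - 4*d) = (2 + d)*(-3*d) = -3*d*(2 + d))
S(T(1, -5)) - 46/124*150 = 3*(-6 - 5*1)*(-2 - (-6 - 5*1)) - 46/124*150 = 3*(-6 - 5)*(-2 - (-6 - 5)) - 46*1/124*150 = 3*(-11)*(-2 - 1*(-11)) - 23/62*150 = 3*(-11)*(-2 + 11) - 1725/31 = 3*(-11)*9 - 1725/31 = -297 - 1725/31 = -10932/31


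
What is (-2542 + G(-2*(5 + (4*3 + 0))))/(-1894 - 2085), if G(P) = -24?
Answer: 2566/3979 ≈ 0.64489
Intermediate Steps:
(-2542 + G(-2*(5 + (4*3 + 0))))/(-1894 - 2085) = (-2542 - 24)/(-1894 - 2085) = -2566/(-3979) = -2566*(-1/3979) = 2566/3979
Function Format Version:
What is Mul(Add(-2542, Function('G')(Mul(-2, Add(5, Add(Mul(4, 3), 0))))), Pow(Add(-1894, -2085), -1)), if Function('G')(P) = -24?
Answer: Rational(2566, 3979) ≈ 0.64489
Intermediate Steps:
Mul(Add(-2542, Function('G')(Mul(-2, Add(5, Add(Mul(4, 3), 0))))), Pow(Add(-1894, -2085), -1)) = Mul(Add(-2542, -24), Pow(Add(-1894, -2085), -1)) = Mul(-2566, Pow(-3979, -1)) = Mul(-2566, Rational(-1, 3979)) = Rational(2566, 3979)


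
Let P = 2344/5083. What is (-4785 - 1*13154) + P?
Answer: -91181593/5083 ≈ -17939.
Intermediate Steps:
P = 2344/5083 (P = 2344*(1/5083) = 2344/5083 ≈ 0.46114)
(-4785 - 1*13154) + P = (-4785 - 1*13154) + 2344/5083 = (-4785 - 13154) + 2344/5083 = -17939 + 2344/5083 = -91181593/5083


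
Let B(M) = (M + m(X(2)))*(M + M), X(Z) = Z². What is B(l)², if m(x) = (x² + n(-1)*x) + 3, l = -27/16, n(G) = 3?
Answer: 160351569/16384 ≈ 9787.1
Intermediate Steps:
l = -27/16 (l = -27*1/16 = -27/16 ≈ -1.6875)
m(x) = 3 + x² + 3*x (m(x) = (x² + 3*x) + 3 = 3 + x² + 3*x)
B(M) = 2*M*(31 + M) (B(M) = (M + (3 + (2²)² + 3*2²))*(M + M) = (M + (3 + 4² + 3*4))*(2*M) = (M + (3 + 16 + 12))*(2*M) = (M + 31)*(2*M) = (31 + M)*(2*M) = 2*M*(31 + M))
B(l)² = (2*(-27/16)*(31 - 27/16))² = (2*(-27/16)*(469/16))² = (-12663/128)² = 160351569/16384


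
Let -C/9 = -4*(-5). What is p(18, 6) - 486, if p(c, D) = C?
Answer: -666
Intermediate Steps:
C = -180 (C = -(-36)*(-5) = -9*20 = -180)
p(c, D) = -180
p(18, 6) - 486 = -180 - 486 = -666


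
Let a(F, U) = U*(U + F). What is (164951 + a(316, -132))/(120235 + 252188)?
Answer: 140663/372423 ≈ 0.37770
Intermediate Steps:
a(F, U) = U*(F + U)
(164951 + a(316, -132))/(120235 + 252188) = (164951 - 132*(316 - 132))/(120235 + 252188) = (164951 - 132*184)/372423 = (164951 - 24288)*(1/372423) = 140663*(1/372423) = 140663/372423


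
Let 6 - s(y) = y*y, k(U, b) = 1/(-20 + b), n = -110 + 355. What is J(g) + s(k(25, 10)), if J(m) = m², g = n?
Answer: 6003099/100 ≈ 60031.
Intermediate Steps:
n = 245
g = 245
s(y) = 6 - y² (s(y) = 6 - y*y = 6 - y²)
J(g) + s(k(25, 10)) = 245² + (6 - (1/(-20 + 10))²) = 60025 + (6 - (1/(-10))²) = 60025 + (6 - (-⅒)²) = 60025 + (6 - 1*1/100) = 60025 + (6 - 1/100) = 60025 + 599/100 = 6003099/100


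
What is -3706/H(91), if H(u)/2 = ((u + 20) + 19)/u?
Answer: -12971/10 ≈ -1297.1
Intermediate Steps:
H(u) = 2*(39 + u)/u (H(u) = 2*(((u + 20) + 19)/u) = 2*(((20 + u) + 19)/u) = 2*((39 + u)/u) = 2*(39 + u)/u)
-3706/H(91) = -3706/(2 + 78/91) = -3706/(2 + 78*(1/91)) = -3706/(2 + 6/7) = -3706/20/7 = -3706*7/20 = -12971/10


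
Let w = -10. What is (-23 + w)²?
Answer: 1089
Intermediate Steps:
(-23 + w)² = (-23 - 10)² = (-33)² = 1089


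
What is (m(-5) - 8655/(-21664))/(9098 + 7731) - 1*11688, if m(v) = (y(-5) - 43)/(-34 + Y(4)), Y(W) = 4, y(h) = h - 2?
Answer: -12783754166899/1093750368 ≈ -11688.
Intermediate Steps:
y(h) = -2 + h
m(v) = 5/3 (m(v) = ((-2 - 5) - 43)/(-34 + 4) = (-7 - 43)/(-30) = -50*(-1/30) = 5/3)
(m(-5) - 8655/(-21664))/(9098 + 7731) - 1*11688 = (5/3 - 8655/(-21664))/(9098 + 7731) - 1*11688 = (5/3 - 8655*(-1/21664))/16829 - 11688 = (5/3 + 8655/21664)*(1/16829) - 11688 = (134285/64992)*(1/16829) - 11688 = 134285/1093750368 - 11688 = -12783754166899/1093750368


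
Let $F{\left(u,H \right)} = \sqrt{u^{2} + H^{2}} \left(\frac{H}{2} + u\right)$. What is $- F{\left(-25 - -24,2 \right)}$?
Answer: $0$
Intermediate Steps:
$F{\left(u,H \right)} = \sqrt{H^{2} + u^{2}} \left(u + \frac{H}{2}\right)$ ($F{\left(u,H \right)} = \sqrt{H^{2} + u^{2}} \left(H \frac{1}{2} + u\right) = \sqrt{H^{2} + u^{2}} \left(\frac{H}{2} + u\right) = \sqrt{H^{2} + u^{2}} \left(u + \frac{H}{2}\right)$)
$- F{\left(-25 - -24,2 \right)} = - \sqrt{2^{2} + \left(-25 - -24\right)^{2}} \left(\left(-25 - -24\right) + \frac{1}{2} \cdot 2\right) = - \sqrt{4 + \left(-25 + 24\right)^{2}} \left(\left(-25 + 24\right) + 1\right) = - \sqrt{4 + \left(-1\right)^{2}} \left(-1 + 1\right) = - \sqrt{4 + 1} \cdot 0 = - \sqrt{5} \cdot 0 = \left(-1\right) 0 = 0$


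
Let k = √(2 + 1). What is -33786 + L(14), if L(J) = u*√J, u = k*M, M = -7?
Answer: -33786 - 7*√42 ≈ -33831.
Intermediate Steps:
k = √3 ≈ 1.7320
u = -7*√3 (u = √3*(-7) = -7*√3 ≈ -12.124)
L(J) = -7*√3*√J (L(J) = (-7*√3)*√J = -7*√3*√J)
-33786 + L(14) = -33786 - 7*√3*√14 = -33786 - 7*√42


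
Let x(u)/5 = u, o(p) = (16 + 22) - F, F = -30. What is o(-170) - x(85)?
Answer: -357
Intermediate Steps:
o(p) = 68 (o(p) = (16 + 22) - 1*(-30) = 38 + 30 = 68)
x(u) = 5*u
o(-170) - x(85) = 68 - 5*85 = 68 - 1*425 = 68 - 425 = -357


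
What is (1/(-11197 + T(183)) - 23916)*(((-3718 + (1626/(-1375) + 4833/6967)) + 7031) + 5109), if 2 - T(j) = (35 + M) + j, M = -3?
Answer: -22014697771053260263/109303521250 ≈ -2.0141e+8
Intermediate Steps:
T(j) = -30 - j (T(j) = 2 - ((35 - 3) + j) = 2 - (32 + j) = 2 + (-32 - j) = -30 - j)
(1/(-11197 + T(183)) - 23916)*(((-3718 + (1626/(-1375) + 4833/6967)) + 7031) + 5109) = (1/(-11197 + (-30 - 1*183)) - 23916)*(((-3718 + (1626/(-1375) + 4833/6967)) + 7031) + 5109) = (1/(-11197 + (-30 - 183)) - 23916)*(((-3718 + (1626*(-1/1375) + 4833*(1/6967))) + 7031) + 5109) = (1/(-11197 - 213) - 23916)*(((-3718 + (-1626/1375 + 4833/6967)) + 7031) + 5109) = (1/(-11410) - 23916)*(((-3718 - 4682967/9579625) + 7031) + 5109) = (-1/11410 - 23916)*((-35621728717/9579625 + 7031) + 5109) = -272881561*(31732614658/9579625 + 5109)/11410 = -272881561/11410*80674918783/9579625 = -22014697771053260263/109303521250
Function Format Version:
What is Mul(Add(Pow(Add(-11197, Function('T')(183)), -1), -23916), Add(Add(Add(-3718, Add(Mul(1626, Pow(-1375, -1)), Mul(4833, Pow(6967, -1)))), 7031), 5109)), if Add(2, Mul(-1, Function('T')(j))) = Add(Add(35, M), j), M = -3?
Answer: Rational(-22014697771053260263, 109303521250) ≈ -2.0141e+8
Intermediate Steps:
Function('T')(j) = Add(-30, Mul(-1, j)) (Function('T')(j) = Add(2, Mul(-1, Add(Add(35, -3), j))) = Add(2, Mul(-1, Add(32, j))) = Add(2, Add(-32, Mul(-1, j))) = Add(-30, Mul(-1, j)))
Mul(Add(Pow(Add(-11197, Function('T')(183)), -1), -23916), Add(Add(Add(-3718, Add(Mul(1626, Pow(-1375, -1)), Mul(4833, Pow(6967, -1)))), 7031), 5109)) = Mul(Add(Pow(Add(-11197, Add(-30, Mul(-1, 183))), -1), -23916), Add(Add(Add(-3718, Add(Mul(1626, Pow(-1375, -1)), Mul(4833, Pow(6967, -1)))), 7031), 5109)) = Mul(Add(Pow(Add(-11197, Add(-30, -183)), -1), -23916), Add(Add(Add(-3718, Add(Mul(1626, Rational(-1, 1375)), Mul(4833, Rational(1, 6967)))), 7031), 5109)) = Mul(Add(Pow(Add(-11197, -213), -1), -23916), Add(Add(Add(-3718, Add(Rational(-1626, 1375), Rational(4833, 6967))), 7031), 5109)) = Mul(Add(Pow(-11410, -1), -23916), Add(Add(Add(-3718, Rational(-4682967, 9579625)), 7031), 5109)) = Mul(Add(Rational(-1, 11410), -23916), Add(Add(Rational(-35621728717, 9579625), 7031), 5109)) = Mul(Rational(-272881561, 11410), Add(Rational(31732614658, 9579625), 5109)) = Mul(Rational(-272881561, 11410), Rational(80674918783, 9579625)) = Rational(-22014697771053260263, 109303521250)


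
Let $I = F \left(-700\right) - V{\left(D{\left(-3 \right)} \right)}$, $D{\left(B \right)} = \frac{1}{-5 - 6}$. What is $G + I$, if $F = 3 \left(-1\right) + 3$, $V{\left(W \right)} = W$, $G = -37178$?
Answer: $- \frac{408957}{11} \approx -37178.0$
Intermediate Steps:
$D{\left(B \right)} = - \frac{1}{11}$ ($D{\left(B \right)} = \frac{1}{-11} = - \frac{1}{11}$)
$F = 0$ ($F = -3 + 3 = 0$)
$I = \frac{1}{11}$ ($I = 0 \left(-700\right) - - \frac{1}{11} = 0 + \frac{1}{11} = \frac{1}{11} \approx 0.090909$)
$G + I = -37178 + \frac{1}{11} = - \frac{408957}{11}$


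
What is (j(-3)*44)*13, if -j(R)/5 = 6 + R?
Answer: -8580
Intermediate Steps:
j(R) = -30 - 5*R (j(R) = -5*(6 + R) = -30 - 5*R)
(j(-3)*44)*13 = ((-30 - 5*(-3))*44)*13 = ((-30 + 15)*44)*13 = -15*44*13 = -660*13 = -8580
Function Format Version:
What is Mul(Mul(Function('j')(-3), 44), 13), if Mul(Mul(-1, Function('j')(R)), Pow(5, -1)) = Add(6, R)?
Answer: -8580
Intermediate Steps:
Function('j')(R) = Add(-30, Mul(-5, R)) (Function('j')(R) = Mul(-5, Add(6, R)) = Add(-30, Mul(-5, R)))
Mul(Mul(Function('j')(-3), 44), 13) = Mul(Mul(Add(-30, Mul(-5, -3)), 44), 13) = Mul(Mul(Add(-30, 15), 44), 13) = Mul(Mul(-15, 44), 13) = Mul(-660, 13) = -8580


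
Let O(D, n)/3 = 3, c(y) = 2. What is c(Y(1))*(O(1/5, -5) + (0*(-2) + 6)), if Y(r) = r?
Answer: 30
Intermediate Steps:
O(D, n) = 9 (O(D, n) = 3*3 = 9)
c(Y(1))*(O(1/5, -5) + (0*(-2) + 6)) = 2*(9 + (0*(-2) + 6)) = 2*(9 + (0 + 6)) = 2*(9 + 6) = 2*15 = 30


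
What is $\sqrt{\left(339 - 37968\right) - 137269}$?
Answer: $i \sqrt{174898} \approx 418.21 i$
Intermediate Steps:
$\sqrt{\left(339 - 37968\right) - 137269} = \sqrt{-37629 - 137269} = \sqrt{-174898} = i \sqrt{174898}$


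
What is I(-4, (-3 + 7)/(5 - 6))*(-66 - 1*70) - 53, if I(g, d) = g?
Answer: 491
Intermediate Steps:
I(-4, (-3 + 7)/(5 - 6))*(-66 - 1*70) - 53 = -4*(-66 - 1*70) - 53 = -4*(-66 - 70) - 53 = -4*(-136) - 53 = 544 - 53 = 491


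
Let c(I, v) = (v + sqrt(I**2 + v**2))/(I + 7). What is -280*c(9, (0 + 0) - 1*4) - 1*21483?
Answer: -21413 - 35*sqrt(97)/2 ≈ -21585.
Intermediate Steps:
c(I, v) = (v + sqrt(I**2 + v**2))/(7 + I)
-280*c(9, (0 + 0) - 1*4) - 1*21483 = -280*(((0 + 0) - 1*4) + sqrt(9**2 + ((0 + 0) - 1*4)**2))/(7 + 9) - 1*21483 = -280*((0 - 4) + sqrt(81 + (0 - 4)**2))/16 - 21483 = -35*(-4 + sqrt(81 + (-4)**2))/2 - 21483 = -35*(-4 + sqrt(81 + 16))/2 - 21483 = -35*(-4 + sqrt(97))/2 - 21483 = -280*(-1/4 + sqrt(97)/16) - 21483 = (70 - 35*sqrt(97)/2) - 21483 = -21413 - 35*sqrt(97)/2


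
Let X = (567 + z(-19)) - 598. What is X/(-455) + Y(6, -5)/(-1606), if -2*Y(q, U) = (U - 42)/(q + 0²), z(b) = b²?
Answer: -1276229/1753752 ≈ -0.72771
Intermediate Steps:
X = 330 (X = (567 + (-19)²) - 598 = (567 + 361) - 598 = 928 - 598 = 330)
Y(q, U) = -(-42 + U)/(2*q) (Y(q, U) = -(U - 42)/(2*(q + 0²)) = -(-42 + U)/(2*(q + 0)) = -(-42 + U)/(2*q))
X/(-455) + Y(6, -5)/(-1606) = 330/(-455) + ((½)*(42 - 1*(-5))/6)/(-1606) = 330*(-1/455) + ((½)*(⅙)*(42 + 5))*(-1/1606) = -66/91 + ((½)*(⅙)*47)*(-1/1606) = -66/91 + (47/12)*(-1/1606) = -66/91 - 47/19272 = -1276229/1753752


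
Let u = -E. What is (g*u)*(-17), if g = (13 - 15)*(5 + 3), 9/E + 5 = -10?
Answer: 816/5 ≈ 163.20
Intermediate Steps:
E = -⅗ (E = 9/(-5 - 10) = 9/(-15) = 9*(-1/15) = -⅗ ≈ -0.60000)
g = -16 (g = -2*8 = -16)
u = ⅗ (u = -1*(-⅗) = ⅗ ≈ 0.60000)
(g*u)*(-17) = -16*⅗*(-17) = -48/5*(-17) = 816/5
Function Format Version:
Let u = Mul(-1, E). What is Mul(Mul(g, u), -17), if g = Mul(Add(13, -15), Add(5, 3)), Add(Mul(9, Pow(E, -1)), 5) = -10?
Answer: Rational(816, 5) ≈ 163.20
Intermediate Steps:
E = Rational(-3, 5) (E = Mul(9, Pow(Add(-5, -10), -1)) = Mul(9, Pow(-15, -1)) = Mul(9, Rational(-1, 15)) = Rational(-3, 5) ≈ -0.60000)
g = -16 (g = Mul(-2, 8) = -16)
u = Rational(3, 5) (u = Mul(-1, Rational(-3, 5)) = Rational(3, 5) ≈ 0.60000)
Mul(Mul(g, u), -17) = Mul(Mul(-16, Rational(3, 5)), -17) = Mul(Rational(-48, 5), -17) = Rational(816, 5)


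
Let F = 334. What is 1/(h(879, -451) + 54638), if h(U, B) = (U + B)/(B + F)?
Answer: 117/6392218 ≈ 1.8304e-5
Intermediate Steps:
h(U, B) = (B + U)/(334 + B) (h(U, B) = (U + B)/(B + 334) = (B + U)/(334 + B))
1/(h(879, -451) + 54638) = 1/((-451 + 879)/(334 - 451) + 54638) = 1/(428/(-117) + 54638) = 1/(-1/117*428 + 54638) = 1/(-428/117 + 54638) = 1/(6392218/117) = 117/6392218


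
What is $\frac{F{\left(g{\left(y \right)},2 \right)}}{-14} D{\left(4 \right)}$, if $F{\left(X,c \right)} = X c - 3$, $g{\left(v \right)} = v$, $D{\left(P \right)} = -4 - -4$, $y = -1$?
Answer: $0$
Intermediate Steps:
$D{\left(P \right)} = 0$ ($D{\left(P \right)} = -4 + 4 = 0$)
$F{\left(X,c \right)} = -3 + X c$
$\frac{F{\left(g{\left(y \right)},2 \right)}}{-14} D{\left(4 \right)} = \frac{-3 - 2}{-14} \cdot 0 = \left(-3 - 2\right) \left(- \frac{1}{14}\right) 0 = \left(-5\right) \left(- \frac{1}{14}\right) 0 = \frac{5}{14} \cdot 0 = 0$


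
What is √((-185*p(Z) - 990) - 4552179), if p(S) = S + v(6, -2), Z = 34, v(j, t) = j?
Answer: I*√4560569 ≈ 2135.5*I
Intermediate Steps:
p(S) = 6 + S (p(S) = S + 6 = 6 + S)
√((-185*p(Z) - 990) - 4552179) = √((-185*(6 + 34) - 990) - 4552179) = √((-185*40 - 990) - 4552179) = √((-7400 - 990) - 4552179) = √(-8390 - 4552179) = √(-4560569) = I*√4560569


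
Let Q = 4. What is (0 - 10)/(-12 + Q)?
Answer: 5/4 ≈ 1.2500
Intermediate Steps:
(0 - 10)/(-12 + Q) = (0 - 10)/(-12 + 4) = -10/(-8) = -⅛*(-10) = 5/4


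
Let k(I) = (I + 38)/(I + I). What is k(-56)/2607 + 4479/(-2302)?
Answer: -108979575/56012264 ≈ -1.9456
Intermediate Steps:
k(I) = (38 + I)/(2*I) (k(I) = (38 + I)/((2*I)) = (38 + I)*(1/(2*I)) = (38 + I)/(2*I))
k(-56)/2607 + 4479/(-2302) = ((½)*(38 - 56)/(-56))/2607 + 4479/(-2302) = ((½)*(-1/56)*(-18))*(1/2607) + 4479*(-1/2302) = (9/56)*(1/2607) - 4479/2302 = 3/48664 - 4479/2302 = -108979575/56012264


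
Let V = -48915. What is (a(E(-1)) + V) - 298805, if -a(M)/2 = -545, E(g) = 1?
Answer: -346630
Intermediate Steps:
a(M) = 1090 (a(M) = -2*(-545) = 1090)
(a(E(-1)) + V) - 298805 = (1090 - 48915) - 298805 = -47825 - 298805 = -346630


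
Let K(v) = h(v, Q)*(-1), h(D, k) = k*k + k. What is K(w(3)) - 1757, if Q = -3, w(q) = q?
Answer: -1763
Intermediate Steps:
h(D, k) = k + k² (h(D, k) = k² + k = k + k²)
K(v) = -6 (K(v) = -3*(1 - 3)*(-1) = -3*(-2)*(-1) = 6*(-1) = -6)
K(w(3)) - 1757 = -6 - 1757 = -1763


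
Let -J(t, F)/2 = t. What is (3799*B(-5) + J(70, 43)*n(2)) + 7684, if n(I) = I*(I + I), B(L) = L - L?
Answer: 6564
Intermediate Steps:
B(L) = 0
J(t, F) = -2*t
n(I) = 2*I**2 (n(I) = I*(2*I) = 2*I**2)
(3799*B(-5) + J(70, 43)*n(2)) + 7684 = (3799*0 + (-2*70)*(2*2**2)) + 7684 = (0 - 280*4) + 7684 = (0 - 140*8) + 7684 = (0 - 1120) + 7684 = -1120 + 7684 = 6564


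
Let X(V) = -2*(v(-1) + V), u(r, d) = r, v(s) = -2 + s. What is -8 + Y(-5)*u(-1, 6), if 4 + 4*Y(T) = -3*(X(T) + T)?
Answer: 5/4 ≈ 1.2500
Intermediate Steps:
X(V) = 6 - 2*V (X(V) = -2*((-2 - 1) + V) = -2*(-3 + V) = 6 - 2*V)
Y(T) = -11/2 + 3*T/4 (Y(T) = -1 + (-3*((6 - 2*T) + T))/4 = -1 + (-3*(6 - T))/4 = -1 + (-18 + 3*T)/4 = -1 + (-9/2 + 3*T/4) = -11/2 + 3*T/4)
-8 + Y(-5)*u(-1, 6) = -8 + (-11/2 + (3/4)*(-5))*(-1) = -8 + (-11/2 - 15/4)*(-1) = -8 - 37/4*(-1) = -8 + 37/4 = 5/4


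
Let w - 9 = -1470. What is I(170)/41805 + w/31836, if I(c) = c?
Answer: -3710999/88726932 ≈ -0.041825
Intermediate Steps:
w = -1461 (w = 9 - 1470 = -1461)
I(170)/41805 + w/31836 = 170/41805 - 1461/31836 = 170*(1/41805) - 1461*1/31836 = 34/8361 - 487/10612 = -3710999/88726932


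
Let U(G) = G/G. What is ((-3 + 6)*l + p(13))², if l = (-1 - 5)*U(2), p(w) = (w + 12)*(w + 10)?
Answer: 310249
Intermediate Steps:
U(G) = 1
p(w) = (10 + w)*(12 + w) (p(w) = (12 + w)*(10 + w) = (10 + w)*(12 + w))
l = -6 (l = (-1 - 5)*1 = -6*1 = -6)
((-3 + 6)*l + p(13))² = ((-3 + 6)*(-6) + (120 + 13² + 22*13))² = (3*(-6) + (120 + 169 + 286))² = (-18 + 575)² = 557² = 310249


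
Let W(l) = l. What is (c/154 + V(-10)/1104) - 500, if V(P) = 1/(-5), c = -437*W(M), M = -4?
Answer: -207695597/425040 ≈ -488.65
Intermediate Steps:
c = 1748 (c = -437*(-4) = 1748)
V(P) = -1/5
(c/154 + V(-10)/1104) - 500 = (1748/154 - 1/5/1104) - 500 = (1748*(1/154) - 1/5*1/1104) - 500 = (874/77 - 1/5520) - 500 = 4824403/425040 - 500 = -207695597/425040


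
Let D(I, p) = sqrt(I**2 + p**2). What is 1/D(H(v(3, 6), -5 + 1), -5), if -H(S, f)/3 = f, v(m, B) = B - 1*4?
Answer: 1/13 ≈ 0.076923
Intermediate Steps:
v(m, B) = -4 + B (v(m, B) = B - 4 = -4 + B)
H(S, f) = -3*f
1/D(H(v(3, 6), -5 + 1), -5) = 1/(sqrt((-3*(-5 + 1))**2 + (-5)**2)) = 1/(sqrt((-3*(-4))**2 + 25)) = 1/(sqrt(12**2 + 25)) = 1/(sqrt(144 + 25)) = 1/(sqrt(169)) = 1/13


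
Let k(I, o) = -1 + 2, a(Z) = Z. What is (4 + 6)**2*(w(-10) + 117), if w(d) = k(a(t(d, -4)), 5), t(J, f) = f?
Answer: 11800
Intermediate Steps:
k(I, o) = 1
w(d) = 1
(4 + 6)**2*(w(-10) + 117) = (4 + 6)**2*(1 + 117) = 10**2*118 = 100*118 = 11800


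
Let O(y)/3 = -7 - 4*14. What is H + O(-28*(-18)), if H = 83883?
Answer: 83694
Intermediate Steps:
O(y) = -189 (O(y) = 3*(-7 - 4*14) = 3*(-7 - 56) = 3*(-63) = -189)
H + O(-28*(-18)) = 83883 - 189 = 83694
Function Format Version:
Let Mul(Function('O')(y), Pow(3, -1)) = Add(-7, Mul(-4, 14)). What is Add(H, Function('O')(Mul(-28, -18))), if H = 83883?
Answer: 83694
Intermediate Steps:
Function('O')(y) = -189 (Function('O')(y) = Mul(3, Add(-7, Mul(-4, 14))) = Mul(3, Add(-7, -56)) = Mul(3, -63) = -189)
Add(H, Function('O')(Mul(-28, -18))) = Add(83883, -189) = 83694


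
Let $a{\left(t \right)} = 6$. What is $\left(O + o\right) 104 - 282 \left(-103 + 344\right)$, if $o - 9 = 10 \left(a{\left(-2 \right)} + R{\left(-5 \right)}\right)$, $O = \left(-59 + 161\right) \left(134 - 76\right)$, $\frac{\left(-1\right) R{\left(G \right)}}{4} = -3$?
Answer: $566958$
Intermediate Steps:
$R{\left(G \right)} = 12$ ($R{\left(G \right)} = \left(-4\right) \left(-3\right) = 12$)
$O = 5916$ ($O = 102 \cdot 58 = 5916$)
$o = 189$ ($o = 9 + 10 \left(6 + 12\right) = 9 + 10 \cdot 18 = 9 + 180 = 189$)
$\left(O + o\right) 104 - 282 \left(-103 + 344\right) = \left(5916 + 189\right) 104 - 282 \left(-103 + 344\right) = 6105 \cdot 104 - 282 \cdot 241 = 634920 - 67962 = 566958$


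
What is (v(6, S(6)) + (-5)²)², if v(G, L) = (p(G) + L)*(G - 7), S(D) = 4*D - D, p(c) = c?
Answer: 1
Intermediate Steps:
S(D) = 3*D
v(G, L) = (-7 + G)*(G + L) (v(G, L) = (G + L)*(G - 7) = (G + L)*(-7 + G) = (-7 + G)*(G + L))
(v(6, S(6)) + (-5)²)² = ((6² - 7*6 - 21*6 + 6*(3*6)) + (-5)²)² = ((36 - 42 - 7*18 + 6*18) + 25)² = ((36 - 42 - 126 + 108) + 25)² = (-24 + 25)² = 1² = 1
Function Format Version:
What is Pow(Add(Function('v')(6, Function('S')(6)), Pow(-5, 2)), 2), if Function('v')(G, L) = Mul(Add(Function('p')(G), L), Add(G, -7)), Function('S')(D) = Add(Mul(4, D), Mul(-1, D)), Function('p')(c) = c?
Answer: 1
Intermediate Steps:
Function('S')(D) = Mul(3, D)
Function('v')(G, L) = Mul(Add(-7, G), Add(G, L)) (Function('v')(G, L) = Mul(Add(G, L), Add(G, -7)) = Mul(Add(G, L), Add(-7, G)) = Mul(Add(-7, G), Add(G, L)))
Pow(Add(Function('v')(6, Function('S')(6)), Pow(-5, 2)), 2) = Pow(Add(Add(Pow(6, 2), Mul(-7, 6), Mul(-7, Mul(3, 6)), Mul(6, Mul(3, 6))), Pow(-5, 2)), 2) = Pow(Add(Add(36, -42, Mul(-7, 18), Mul(6, 18)), 25), 2) = Pow(Add(Add(36, -42, -126, 108), 25), 2) = Pow(Add(-24, 25), 2) = Pow(1, 2) = 1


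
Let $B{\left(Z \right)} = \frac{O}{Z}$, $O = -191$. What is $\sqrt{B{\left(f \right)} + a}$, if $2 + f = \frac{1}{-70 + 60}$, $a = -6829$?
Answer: $\frac{i \sqrt{2971479}}{21} \approx 82.086 i$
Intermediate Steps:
$f = - \frac{21}{10}$ ($f = -2 + \frac{1}{-70 + 60} = -2 + \frac{1}{-10} = -2 - \frac{1}{10} = - \frac{21}{10} \approx -2.1$)
$B{\left(Z \right)} = - \frac{191}{Z}$
$\sqrt{B{\left(f \right)} + a} = \sqrt{- \frac{191}{- \frac{21}{10}} - 6829} = \sqrt{\left(-191\right) \left(- \frac{10}{21}\right) - 6829} = \sqrt{\frac{1910}{21} - 6829} = \sqrt{- \frac{141499}{21}} = \frac{i \sqrt{2971479}}{21}$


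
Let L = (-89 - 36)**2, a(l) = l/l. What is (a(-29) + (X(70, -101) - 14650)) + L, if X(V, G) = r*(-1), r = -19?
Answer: 995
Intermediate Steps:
a(l) = 1
X(V, G) = 19 (X(V, G) = -19*(-1) = 19)
L = 15625 (L = (-125)**2 = 15625)
(a(-29) + (X(70, -101) - 14650)) + L = (1 + (19 - 14650)) + 15625 = (1 - 14631) + 15625 = -14630 + 15625 = 995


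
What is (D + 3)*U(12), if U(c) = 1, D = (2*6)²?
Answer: 147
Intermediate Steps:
D = 144 (D = 12² = 144)
(D + 3)*U(12) = (144 + 3)*1 = 147*1 = 147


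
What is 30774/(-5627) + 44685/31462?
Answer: -716769093/177036674 ≈ -4.0487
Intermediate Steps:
30774/(-5627) + 44685/31462 = 30774*(-1/5627) + 44685*(1/31462) = -30774/5627 + 44685/31462 = -716769093/177036674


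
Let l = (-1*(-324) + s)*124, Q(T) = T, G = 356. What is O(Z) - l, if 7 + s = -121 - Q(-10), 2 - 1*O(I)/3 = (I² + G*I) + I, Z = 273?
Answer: -541508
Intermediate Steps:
O(I) = 6 - 1071*I - 3*I² (O(I) = 6 - 3*((I² + 356*I) + I) = 6 - 3*(I² + 357*I) = 6 + (-1071*I - 3*I²) = 6 - 1071*I - 3*I²)
s = -118 (s = -7 + (-121 - 1*(-10)) = -7 + (-121 + 10) = -7 - 111 = -118)
l = 25544 (l = (-1*(-324) - 118)*124 = (324 - 118)*124 = 206*124 = 25544)
O(Z) - l = (6 - 1071*273 - 3*273²) - 1*25544 = (6 - 292383 - 3*74529) - 25544 = (6 - 292383 - 223587) - 25544 = -515964 - 25544 = -541508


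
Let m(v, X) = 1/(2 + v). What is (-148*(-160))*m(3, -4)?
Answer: 4736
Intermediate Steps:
(-148*(-160))*m(3, -4) = (-148*(-160))/(2 + 3) = 23680/5 = 23680*(⅕) = 4736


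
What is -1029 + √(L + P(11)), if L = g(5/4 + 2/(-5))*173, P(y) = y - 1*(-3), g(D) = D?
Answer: -1029 + √16105/10 ≈ -1016.3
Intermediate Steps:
P(y) = 3 + y (P(y) = y + 3 = 3 + y)
L = 2941/20 (L = (5/4 + 2/(-5))*173 = (5*(¼) + 2*(-⅕))*173 = (5/4 - ⅖)*173 = (17/20)*173 = 2941/20 ≈ 147.05)
-1029 + √(L + P(11)) = -1029 + √(2941/20 + (3 + 11)) = -1029 + √(2941/20 + 14) = -1029 + √(3221/20) = -1029 + √16105/10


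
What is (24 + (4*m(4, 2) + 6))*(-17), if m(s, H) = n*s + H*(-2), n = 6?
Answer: -1870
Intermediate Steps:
m(s, H) = -2*H + 6*s (m(s, H) = 6*s + H*(-2) = 6*s - 2*H = -2*H + 6*s)
(24 + (4*m(4, 2) + 6))*(-17) = (24 + (4*(-2*2 + 6*4) + 6))*(-17) = (24 + (4*(-4 + 24) + 6))*(-17) = (24 + (4*20 + 6))*(-17) = (24 + (80 + 6))*(-17) = (24 + 86)*(-17) = 110*(-17) = -1870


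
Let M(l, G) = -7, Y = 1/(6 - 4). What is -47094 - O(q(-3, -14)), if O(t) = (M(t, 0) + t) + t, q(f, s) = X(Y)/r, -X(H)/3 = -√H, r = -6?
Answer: -47087 + √2/2 ≈ -47086.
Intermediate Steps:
Y = ½ (Y = 1/2 = ½ ≈ 0.50000)
X(H) = 3*√H (X(H) = -(-3)*√H = 3*√H)
q(f, s) = -√2/4 (q(f, s) = (3*√(½))/(-6) = (3*(√2/2))*(-⅙) = (3*√2/2)*(-⅙) = -√2/4)
O(t) = -7 + 2*t (O(t) = (-7 + t) + t = -7 + 2*t)
-47094 - O(q(-3, -14)) = -47094 - (-7 + 2*(-√2/4)) = -47094 - (-7 - √2/2) = -47094 + (7 + √2/2) = -47087 + √2/2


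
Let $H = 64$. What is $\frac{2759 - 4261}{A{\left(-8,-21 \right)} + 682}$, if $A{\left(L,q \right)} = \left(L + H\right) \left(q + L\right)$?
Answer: $\frac{751}{471} \approx 1.5945$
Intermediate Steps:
$A{\left(L,q \right)} = \left(64 + L\right) \left(L + q\right)$ ($A{\left(L,q \right)} = \left(L + 64\right) \left(q + L\right) = \left(64 + L\right) \left(L + q\right)$)
$\frac{2759 - 4261}{A{\left(-8,-21 \right)} + 682} = \frac{2759 - 4261}{\left(\left(-8\right)^{2} + 64 \left(-8\right) + 64 \left(-21\right) - -168\right) + 682} = - \frac{1502}{\left(64 - 512 - 1344 + 168\right) + 682} = - \frac{1502}{-1624 + 682} = - \frac{1502}{-942} = \left(-1502\right) \left(- \frac{1}{942}\right) = \frac{751}{471}$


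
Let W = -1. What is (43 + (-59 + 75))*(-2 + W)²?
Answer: 531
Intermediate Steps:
(43 + (-59 + 75))*(-2 + W)² = (43 + (-59 + 75))*(-2 - 1)² = (43 + 16)*(-3)² = 59*9 = 531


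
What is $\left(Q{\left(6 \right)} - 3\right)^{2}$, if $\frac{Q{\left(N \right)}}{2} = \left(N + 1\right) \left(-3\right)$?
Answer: $2025$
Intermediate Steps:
$Q{\left(N \right)} = -6 - 6 N$ ($Q{\left(N \right)} = 2 \left(N + 1\right) \left(-3\right) = 2 \left(1 + N\right) \left(-3\right) = 2 \left(-3 - 3 N\right) = -6 - 6 N$)
$\left(Q{\left(6 \right)} - 3\right)^{2} = \left(\left(-6 - 36\right) - 3\right)^{2} = \left(-42 - 3\right)^{2} = \left(-45\right)^{2} = 2025$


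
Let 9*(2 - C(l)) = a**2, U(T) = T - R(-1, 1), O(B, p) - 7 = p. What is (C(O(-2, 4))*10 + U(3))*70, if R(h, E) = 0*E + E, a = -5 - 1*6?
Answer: -70840/9 ≈ -7871.1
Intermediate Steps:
a = -11 (a = -5 - 6 = -11)
R(h, E) = E (R(h, E) = 0 + E = E)
O(B, p) = 7 + p
U(T) = -1 + T (U(T) = T - 1*1 = T - 1 = -1 + T)
C(l) = -103/9 (C(l) = 2 - 1/9*(-11)**2 = 2 - 1/9*121 = 2 - 121/9 = -103/9)
(C(O(-2, 4))*10 + U(3))*70 = (-103/9*10 + (-1 + 3))*70 = (-1030/9 + 2)*70 = -1012/9*70 = -70840/9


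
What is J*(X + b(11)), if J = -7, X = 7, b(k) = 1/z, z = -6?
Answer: -287/6 ≈ -47.833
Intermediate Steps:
b(k) = -⅙ (b(k) = 1/(-6) = -⅙)
J*(X + b(11)) = -7*(7 - ⅙) = -7*41/6 = -287/6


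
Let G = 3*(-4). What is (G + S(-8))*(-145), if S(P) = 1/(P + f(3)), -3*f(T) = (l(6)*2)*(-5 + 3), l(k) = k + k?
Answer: 13775/8 ≈ 1721.9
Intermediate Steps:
l(k) = 2*k
G = -12
f(T) = 16 (f(T) = -(2*6)*2*(-5 + 3)/3 = -12*2*(-2)/3 = -8*(-2) = -⅓*(-48) = 16)
S(P) = 1/(16 + P) (S(P) = 1/(P + 16) = 1/(16 + P))
(G + S(-8))*(-145) = (-12 + 1/(16 - 8))*(-145) = (-12 + 1/8)*(-145) = (-12 + ⅛)*(-145) = -95/8*(-145) = 13775/8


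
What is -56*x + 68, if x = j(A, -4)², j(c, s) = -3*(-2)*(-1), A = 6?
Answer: -1948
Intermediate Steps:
j(c, s) = -6 (j(c, s) = 6*(-1) = -6)
x = 36 (x = (-6)² = 36)
-56*x + 68 = -56*36 + 68 = -2016 + 68 = -1948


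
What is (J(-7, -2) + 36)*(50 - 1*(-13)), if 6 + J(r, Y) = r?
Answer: 1449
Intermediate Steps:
J(r, Y) = -6 + r
(J(-7, -2) + 36)*(50 - 1*(-13)) = ((-6 - 7) + 36)*(50 - 1*(-13)) = (-13 + 36)*(50 + 13) = 23*63 = 1449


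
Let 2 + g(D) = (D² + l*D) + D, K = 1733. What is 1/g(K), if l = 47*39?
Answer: 1/6181609 ≈ 1.6177e-7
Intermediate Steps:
l = 1833
g(D) = -2 + D² + 1834*D (g(D) = -2 + ((D² + 1833*D) + D) = -2 + (D² + 1834*D) = -2 + D² + 1834*D)
1/g(K) = 1/(-2 + 1733² + 1834*1733) = 1/(-2 + 3003289 + 3178322) = 1/6181609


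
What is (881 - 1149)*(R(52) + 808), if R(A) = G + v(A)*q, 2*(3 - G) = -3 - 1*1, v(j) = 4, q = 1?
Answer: -218956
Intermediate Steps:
G = 5 (G = 3 - (-3 - 1*1)/2 = 3 - (-3 - 1)/2 = 3 - ½*(-4) = 3 + 2 = 5)
R(A) = 9 (R(A) = 5 + 4*1 = 5 + 4 = 9)
(881 - 1149)*(R(52) + 808) = (881 - 1149)*(9 + 808) = -268*817 = -218956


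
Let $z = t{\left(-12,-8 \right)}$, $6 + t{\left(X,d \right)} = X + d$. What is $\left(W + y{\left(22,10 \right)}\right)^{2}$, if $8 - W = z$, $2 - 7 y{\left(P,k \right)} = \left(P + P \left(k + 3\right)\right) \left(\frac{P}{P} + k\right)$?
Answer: $\frac{9909904}{49} \approx 2.0224 \cdot 10^{5}$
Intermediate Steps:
$t{\left(X,d \right)} = -6 + X + d$ ($t{\left(X,d \right)} = -6 + \left(X + d\right) = -6 + X + d$)
$y{\left(P,k \right)} = \frac{2}{7} - \frac{\left(1 + k\right) \left(P + P \left(3 + k\right)\right)}{7}$ ($y{\left(P,k \right)} = \frac{2}{7} - \frac{\left(P + P \left(k + 3\right)\right) \left(\frac{P}{P} + k\right)}{7} = \frac{2}{7} - \frac{\left(P + P \left(3 + k\right)\right) \left(1 + k\right)}{7} = \frac{2}{7} - \frac{\left(1 + k\right) \left(P + P \left(3 + k\right)\right)}{7}$)
$z = -26$ ($z = -6 - 12 - 8 = -26$)
$W = 34$ ($W = 8 - -26 = 8 + 26 = 34$)
$\left(W + y{\left(22,10 \right)}\right)^{2} = \left(34 - \left(\frac{86}{7} + \frac{1100}{7} + \frac{2200}{7}\right)\right)^{2} = \left(34 - \left(\frac{1186}{7} + \frac{2200}{7}\right)\right)^{2} = \left(34 - \frac{3386}{7}\right)^{2} = \left(- \frac{3148}{7}\right)^{2} = \frac{9909904}{49}$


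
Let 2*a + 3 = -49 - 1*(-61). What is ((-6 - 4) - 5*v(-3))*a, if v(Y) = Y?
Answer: 45/2 ≈ 22.500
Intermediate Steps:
a = 9/2 (a = -3/2 + (-49 - 1*(-61))/2 = -3/2 + (-49 + 61)/2 = -3/2 + (1/2)*12 = -3/2 + 6 = 9/2 ≈ 4.5000)
((-6 - 4) - 5*v(-3))*a = ((-6 - 4) - 5*(-3))*(9/2) = (-10 + 15)*(9/2) = 5*(9/2) = 45/2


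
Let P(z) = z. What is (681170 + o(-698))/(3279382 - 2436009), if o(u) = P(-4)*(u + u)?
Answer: 686754/843373 ≈ 0.81429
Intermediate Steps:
o(u) = -8*u (o(u) = -4*(u + u) = -8*u)
(681170 + o(-698))/(3279382 - 2436009) = (681170 - 8*(-698))/(3279382 - 2436009) = (681170 + 5584)/843373 = 686754*(1/843373) = 686754/843373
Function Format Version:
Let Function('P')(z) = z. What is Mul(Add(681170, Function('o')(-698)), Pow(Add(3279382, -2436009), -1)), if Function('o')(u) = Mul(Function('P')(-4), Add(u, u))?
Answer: Rational(686754, 843373) ≈ 0.81429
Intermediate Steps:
Function('o')(u) = Mul(-8, u) (Function('o')(u) = Mul(-4, Add(u, u)) = Mul(-4, Mul(2, u)) = Mul(-8, u))
Mul(Add(681170, Function('o')(-698)), Pow(Add(3279382, -2436009), -1)) = Mul(Add(681170, Mul(-8, -698)), Pow(Add(3279382, -2436009), -1)) = Mul(Add(681170, 5584), Pow(843373, -1)) = Mul(686754, Rational(1, 843373)) = Rational(686754, 843373)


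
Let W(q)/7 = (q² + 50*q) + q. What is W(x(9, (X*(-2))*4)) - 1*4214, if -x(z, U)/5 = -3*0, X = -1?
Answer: -4214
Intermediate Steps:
x(z, U) = 0 (x(z, U) = -(-15)*0 = -5*0 = 0)
W(q) = 7*q² + 357*q (W(q) = 7*((q² + 50*q) + q) = 7*(q² + 51*q) = 7*q² + 357*q)
W(x(9, (X*(-2))*4)) - 1*4214 = 7*0*(51 + 0) - 1*4214 = 7*0*51 - 4214 = 0 - 4214 = -4214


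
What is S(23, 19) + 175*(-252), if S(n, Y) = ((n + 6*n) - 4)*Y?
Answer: -41117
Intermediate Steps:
S(n, Y) = Y*(-4 + 7*n) (S(n, Y) = (7*n - 4)*Y = (-4 + 7*n)*Y = Y*(-4 + 7*n))
S(23, 19) + 175*(-252) = 19*(-4 + 7*23) + 175*(-252) = 19*(-4 + 161) - 44100 = 19*157 - 44100 = 2983 - 44100 = -41117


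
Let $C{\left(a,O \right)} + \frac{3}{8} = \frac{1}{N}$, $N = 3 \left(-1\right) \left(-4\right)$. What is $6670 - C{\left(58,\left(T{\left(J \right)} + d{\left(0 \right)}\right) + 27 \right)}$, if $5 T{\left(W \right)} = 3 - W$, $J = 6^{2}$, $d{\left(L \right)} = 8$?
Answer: $\frac{160087}{24} \approx 6670.3$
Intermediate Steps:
$J = 36$
$T{\left(W \right)} = \frac{3}{5} - \frac{W}{5}$ ($T{\left(W \right)} = \frac{3 - W}{5} = \frac{3}{5} - \frac{W}{5}$)
$N = 12$ ($N = \left(-3\right) \left(-4\right) = 12$)
$C{\left(a,O \right)} = - \frac{7}{24}$ ($C{\left(a,O \right)} = - \frac{3}{8} + \frac{1}{12} = - \frac{7}{24}$)
$6670 - C{\left(58,\left(T{\left(J \right)} + d{\left(0 \right)}\right) + 27 \right)} = 6670 - - \frac{7}{24} = 6670 + \frac{7}{24} = \frac{160087}{24}$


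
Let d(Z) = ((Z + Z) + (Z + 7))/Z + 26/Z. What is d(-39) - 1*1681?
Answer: -21825/13 ≈ -1678.8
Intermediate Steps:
d(Z) = 26/Z + (7 + 3*Z)/Z (d(Z) = (2*Z + (7 + Z))/Z + 26/Z = (7 + 3*Z)/Z + 26/Z = 26/Z + (7 + 3*Z)/Z)
d(-39) - 1*1681 = (3 + 33/(-39)) - 1*1681 = (3 + 33*(-1/39)) - 1681 = (3 - 11/13) - 1681 = 28/13 - 1681 = -21825/13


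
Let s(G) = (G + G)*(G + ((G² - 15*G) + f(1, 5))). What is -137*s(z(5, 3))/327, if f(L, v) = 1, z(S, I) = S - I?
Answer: 12604/327 ≈ 38.544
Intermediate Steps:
s(G) = 2*G*(1 + G² - 14*G) (s(G) = (G + G)*(G + ((G² - 15*G) + 1)) = (2*G)*(G + (1 + G² - 15*G)) = (2*G)*(1 + G² - 14*G) = 2*G*(1 + G² - 14*G))
-137*s(z(5, 3))/327 = -137*2*(5 - 1*3)*(1 + (5 - 1*3)² - 14*(5 - 1*3))/327 = -137*2*(5 - 3)*(1 + (5 - 3)² - 14*(5 - 3))/327 = -137*2*2*(1 + 2² - 14*2)/327 = -137*2*2*(1 + 4 - 28)/327 = -137*2*2*(-23)/327 = -(-12604)/327 = -137*(-92/327) = 12604/327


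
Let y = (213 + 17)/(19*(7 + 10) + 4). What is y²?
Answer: 52900/106929 ≈ 0.49472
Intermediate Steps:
y = 230/327 (y = 230/(19*17 + 4) = 230/(323 + 4) = 230/327 ≈ 0.70336)
y² = (230/327)² = 52900/106929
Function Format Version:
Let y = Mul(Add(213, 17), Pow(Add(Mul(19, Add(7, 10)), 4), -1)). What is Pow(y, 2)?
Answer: Rational(52900, 106929) ≈ 0.49472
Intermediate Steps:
y = Rational(230, 327) (y = Mul(230, Pow(Add(Mul(19, 17), 4), -1)) = Mul(230, Pow(Add(323, 4), -1)) = Mul(230, Pow(327, -1)) = Mul(230, Rational(1, 327)) = Rational(230, 327) ≈ 0.70336)
Pow(y, 2) = Pow(Rational(230, 327), 2) = Rational(52900, 106929)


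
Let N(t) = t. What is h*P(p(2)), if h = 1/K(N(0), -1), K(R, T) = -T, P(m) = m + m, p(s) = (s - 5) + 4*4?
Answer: 26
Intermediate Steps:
p(s) = 11 + s (p(s) = (-5 + s) + 16 = 11 + s)
P(m) = 2*m
h = 1 (h = 1/(-1*(-1)) = 1/1 = 1)
h*P(p(2)) = 1*(2*(11 + 2)) = 1*(2*13) = 1*26 = 26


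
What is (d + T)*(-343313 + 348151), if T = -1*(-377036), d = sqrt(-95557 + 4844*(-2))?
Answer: 1824100168 + 4838*I*sqrt(105245) ≈ 1.8241e+9 + 1.5695e+6*I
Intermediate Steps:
d = I*sqrt(105245) (d = sqrt(-95557 - 9688) = sqrt(-105245) = I*sqrt(105245) ≈ 324.42*I)
T = 377036
(d + T)*(-343313 + 348151) = (I*sqrt(105245) + 377036)*(-343313 + 348151) = (377036 + I*sqrt(105245))*4838 = 1824100168 + 4838*I*sqrt(105245)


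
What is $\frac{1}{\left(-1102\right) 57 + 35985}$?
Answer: $- \frac{1}{26829} \approx -3.7273 \cdot 10^{-5}$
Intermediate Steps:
$\frac{1}{\left(-1102\right) 57 + 35985} = \frac{1}{-62814 + 35985} = \frac{1}{-26829} = - \frac{1}{26829}$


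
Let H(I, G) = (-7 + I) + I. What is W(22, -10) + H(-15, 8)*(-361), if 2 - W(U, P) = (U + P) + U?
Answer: 13325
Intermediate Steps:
H(I, G) = -7 + 2*I
W(U, P) = 2 - P - 2*U (W(U, P) = 2 - ((U + P) + U) = 2 - ((P + U) + U) = 2 - (P + 2*U) = 2 + (-P - 2*U) = 2 - P - 2*U)
W(22, -10) + H(-15, 8)*(-361) = (2 - 1*(-10) - 2*22) + (-7 + 2*(-15))*(-361) = (2 + 10 - 44) + (-7 - 30)*(-361) = -32 - 37*(-361) = -32 + 13357 = 13325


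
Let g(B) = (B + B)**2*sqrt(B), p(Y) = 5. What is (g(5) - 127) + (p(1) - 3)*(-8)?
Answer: -143 + 100*sqrt(5) ≈ 80.607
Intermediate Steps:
g(B) = 4*B**(5/2) (g(B) = (2*B)**2*sqrt(B) = (4*B**2)*sqrt(B) = 4*B**(5/2))
(g(5) - 127) + (p(1) - 3)*(-8) = (4*5**(5/2) - 127) + (5 - 3)*(-8) = (4*(25*sqrt(5)) - 127) + 2*(-8) = (100*sqrt(5) - 127) - 16 = (-127 + 100*sqrt(5)) - 16 = -143 + 100*sqrt(5)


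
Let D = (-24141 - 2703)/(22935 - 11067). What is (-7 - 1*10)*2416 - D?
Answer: -40617971/989 ≈ -41070.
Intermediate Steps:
D = -2237/989 (D = -26844/11868 = -26844*1/11868 = -2237/989 ≈ -2.2619)
(-7 - 1*10)*2416 - D = (-7 - 1*10)*2416 - 1*(-2237/989) = (-7 - 10)*2416 + 2237/989 = -17*2416 + 2237/989 = -41072 + 2237/989 = -40617971/989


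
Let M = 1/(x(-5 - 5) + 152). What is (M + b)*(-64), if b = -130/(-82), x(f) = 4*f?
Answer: -29284/287 ≈ -102.03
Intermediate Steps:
M = 1/112 (M = 1/(4*(-5 - 5) + 152) = 1/(4*(-10) + 152) = 1/(-40 + 152) = 1/112 ≈ 0.0089286)
b = 65/41 (b = -130*(-1/82) = 65/41 ≈ 1.5854)
(M + b)*(-64) = (1/112 + 65/41)*(-64) = (7321/4592)*(-64) = -29284/287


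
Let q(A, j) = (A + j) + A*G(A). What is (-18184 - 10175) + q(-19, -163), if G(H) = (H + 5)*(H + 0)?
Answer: -33595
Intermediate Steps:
G(H) = H*(5 + H) (G(H) = (5 + H)*H = H*(5 + H))
q(A, j) = A + j + A²*(5 + A) (q(A, j) = (A + j) + A*(A*(5 + A)) = (A + j) + A²*(5 + A) = A + j + A²*(5 + A))
(-18184 - 10175) + q(-19, -163) = (-18184 - 10175) + (-19 - 163 + (-19)²*(5 - 19)) = -28359 + (-19 - 163 + 361*(-14)) = -28359 + (-19 - 163 - 5054) = -28359 - 5236 = -33595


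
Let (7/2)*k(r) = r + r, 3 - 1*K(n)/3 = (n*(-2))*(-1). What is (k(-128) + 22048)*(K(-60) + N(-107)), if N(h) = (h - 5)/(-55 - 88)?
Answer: 739459936/91 ≈ 8.1259e+6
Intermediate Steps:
K(n) = 9 - 6*n (K(n) = 9 - 3*n*(-2)*(-1) = 9 - 3*(-2*n)*(-1) = 9 - 6*n)
k(r) = 4*r/7 (k(r) = 2*(r + r)/7 = 2*(2*r)/7 = 4*r/7)
N(h) = 5/143 - h/143 (N(h) = (-5 + h)/(-143) = (-5 + h)*(-1/143) = 5/143 - h/143)
(k(-128) + 22048)*(K(-60) + N(-107)) = ((4/7)*(-128) + 22048)*((9 - 6*(-60)) + (5/143 - 1/143*(-107))) = (-512/7 + 22048)*((9 + 360) + (5/143 + 107/143)) = 153824*(369 + 112/143)/7 = (153824/7)*(52879/143) = 739459936/91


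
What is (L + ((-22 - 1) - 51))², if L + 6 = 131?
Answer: 2601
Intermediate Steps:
L = 125 (L = -6 + 131 = 125)
(L + ((-22 - 1) - 51))² = (125 + ((-22 - 1) - 51))² = (125 + (-23 - 51))² = (125 - 74)² = 51² = 2601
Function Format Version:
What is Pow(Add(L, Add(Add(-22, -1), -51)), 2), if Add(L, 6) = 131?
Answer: 2601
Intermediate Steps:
L = 125 (L = Add(-6, 131) = 125)
Pow(Add(L, Add(Add(-22, -1), -51)), 2) = Pow(Add(125, Add(Add(-22, -1), -51)), 2) = Pow(Add(125, Add(-23, -51)), 2) = Pow(Add(125, -74), 2) = Pow(51, 2) = 2601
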